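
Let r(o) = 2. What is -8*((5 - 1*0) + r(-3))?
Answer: -56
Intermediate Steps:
-8*((5 - 1*0) + r(-3)) = -8*((5 - 1*0) + 2) = -8*((5 + 0) + 2) = -8*(5 + 2) = -8*7 = -56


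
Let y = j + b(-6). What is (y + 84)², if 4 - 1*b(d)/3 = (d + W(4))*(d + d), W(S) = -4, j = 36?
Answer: 51984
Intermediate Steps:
b(d) = 12 - 6*d*(-4 + d) (b(d) = 12 - 3*(d - 4)*(d + d) = 12 - 3*(-4 + d)*2*d = 12 - 6*d*(-4 + d))
y = -312 (y = 36 + (12 - 6*(-6)² + 24*(-6)) = 36 + (12 - 6*36 - 144) = 36 + (12 - 216 - 144) = 36 - 348 = -312)
(y + 84)² = (-312 + 84)² = (-228)² = 51984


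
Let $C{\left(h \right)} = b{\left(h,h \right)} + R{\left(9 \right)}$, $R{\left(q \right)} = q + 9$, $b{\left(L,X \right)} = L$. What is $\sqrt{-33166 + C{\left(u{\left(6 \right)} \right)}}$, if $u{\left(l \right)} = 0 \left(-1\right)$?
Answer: $2 i \sqrt{8287} \approx 182.07 i$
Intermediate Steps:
$u{\left(l \right)} = 0$
$R{\left(q \right)} = 9 + q$
$C{\left(h \right)} = 18 + h$ ($C{\left(h \right)} = h + \left(9 + 9\right) = h + 18 = 18 + h$)
$\sqrt{-33166 + C{\left(u{\left(6 \right)} \right)}} = \sqrt{-33166 + \left(18 + 0\right)} = \sqrt{-33166 + 18} = \sqrt{-33148} = 2 i \sqrt{8287}$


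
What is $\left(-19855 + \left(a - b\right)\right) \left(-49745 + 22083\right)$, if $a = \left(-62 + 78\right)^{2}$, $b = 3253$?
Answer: $632132024$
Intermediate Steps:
$a = 256$ ($a = 16^{2} = 256$)
$\left(-19855 + \left(a - b\right)\right) \left(-49745 + 22083\right) = \left(-19855 + \left(256 - 3253\right)\right) \left(-49745 + 22083\right) = \left(-19855 + \left(256 - 3253\right)\right) \left(-27662\right) = \left(-19855 - 2997\right) \left(-27662\right) = \left(-22852\right) \left(-27662\right) = 632132024$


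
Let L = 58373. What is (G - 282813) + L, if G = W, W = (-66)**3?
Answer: -511936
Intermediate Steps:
W = -287496
G = -287496
(G - 282813) + L = (-287496 - 282813) + 58373 = -570309 + 58373 = -511936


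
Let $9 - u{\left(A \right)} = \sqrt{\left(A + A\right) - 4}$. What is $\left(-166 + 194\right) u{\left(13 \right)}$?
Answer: $252 - 28 \sqrt{22} \approx 120.67$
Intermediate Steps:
$u{\left(A \right)} = 9 - \sqrt{-4 + 2 A}$ ($u{\left(A \right)} = 9 - \sqrt{\left(A + A\right) - 4} = 9 - \sqrt{2 A - 4} = 9 - \sqrt{-4 + 2 A}$)
$\left(-166 + 194\right) u{\left(13 \right)} = \left(-166 + 194\right) \left(9 - \sqrt{-4 + 2 \cdot 13}\right) = 28 \left(9 - \sqrt{-4 + 26}\right) = 28 \left(9 - \sqrt{22}\right) = 252 - 28 \sqrt{22}$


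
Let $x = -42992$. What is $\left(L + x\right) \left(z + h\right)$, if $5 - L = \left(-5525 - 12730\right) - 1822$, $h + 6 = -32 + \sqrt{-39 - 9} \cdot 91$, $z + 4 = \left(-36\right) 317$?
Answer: $262411140 - 8339240 i \sqrt{3} \approx 2.6241 \cdot 10^{8} - 1.4444 \cdot 10^{7} i$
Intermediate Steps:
$z = -11416$ ($z = -4 - 11412 = -11416$)
$h = -38 + 364 i \sqrt{3}$ ($h = -6 - \left(32 - \sqrt{-39 - 9} \cdot 91\right) = -6 - \left(32 - \sqrt{-48} \cdot 91\right) = -6 - \left(32 - 4 i \sqrt{3} \cdot 91\right) = -6 - \left(32 - 364 i \sqrt{3}\right) = -38 + 364 i \sqrt{3} \approx -38.0 + 630.47 i$)
$L = 20082$ ($L = 5 - \left(\left(-5525 - 12730\right) - 1822\right) = 5 - \left(-18255 - 1822\right) = 5 - -20077 = 5 + 20077 = 20082$)
$\left(L + x\right) \left(z + h\right) = \left(20082 - 42992\right) \left(-11416 - \left(38 - 364 i \sqrt{3}\right)\right) = - 22910 \left(-11454 + 364 i \sqrt{3}\right) = 262411140 - 8339240 i \sqrt{3}$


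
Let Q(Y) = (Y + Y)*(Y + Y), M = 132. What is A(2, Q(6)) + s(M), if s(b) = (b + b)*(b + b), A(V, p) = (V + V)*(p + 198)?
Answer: 71064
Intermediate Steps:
Q(Y) = 4*Y² (Q(Y) = (2*Y)*(2*Y) = 4*Y²)
A(V, p) = 2*V*(198 + p) (A(V, p) = (2*V)*(198 + p) = 2*V*(198 + p))
s(b) = 4*b² (s(b) = (2*b)*(2*b) = 4*b²)
A(2, Q(6)) + s(M) = 2*2*(198 + 4*6²) + 4*132² = 2*2*(198 + 4*36) + 4*17424 = 2*2*(198 + 144) + 69696 = 2*2*342 + 69696 = 1368 + 69696 = 71064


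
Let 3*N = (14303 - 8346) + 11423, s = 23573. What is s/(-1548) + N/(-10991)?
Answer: -268058923/17014068 ≈ -15.755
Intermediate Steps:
N = 17380/3 (N = ((14303 - 8346) + 11423)/3 = (5957 + 11423)/3 = (⅓)*17380 = 17380/3 ≈ 5793.3)
s/(-1548) + N/(-10991) = 23573/(-1548) + (17380/3)/(-10991) = 23573*(-1/1548) + (17380/3)*(-1/10991) = -23573/1548 - 17380/32973 = -268058923/17014068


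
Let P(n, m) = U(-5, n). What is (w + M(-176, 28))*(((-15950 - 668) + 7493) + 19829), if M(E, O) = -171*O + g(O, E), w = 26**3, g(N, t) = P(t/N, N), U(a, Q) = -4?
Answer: 136839936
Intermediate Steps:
P(n, m) = -4
g(N, t) = -4
w = 17576
M(E, O) = -4 - 171*O (M(E, O) = -171*O - 4 = -4 - 171*O)
(w + M(-176, 28))*(((-15950 - 668) + 7493) + 19829) = (17576 + (-4 - 171*28))*(((-15950 - 668) + 7493) + 19829) = (17576 + (-4 - 4788))*((-16618 + 7493) + 19829) = (17576 - 4792)*(-9125 + 19829) = 12784*10704 = 136839936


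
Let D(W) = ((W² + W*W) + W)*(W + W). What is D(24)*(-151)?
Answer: -8523648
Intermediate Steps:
D(W) = 2*W*(W + 2*W²) (D(W) = ((W² + W²) + W)*(2*W) = (2*W² + W)*(2*W) = (W + 2*W²)*(2*W) = 2*W*(W + 2*W²))
D(24)*(-151) = (24²*(2 + 4*24))*(-151) = (576*(2 + 96))*(-151) = (576*98)*(-151) = 56448*(-151) = -8523648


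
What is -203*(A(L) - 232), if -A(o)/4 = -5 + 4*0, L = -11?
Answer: 43036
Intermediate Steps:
A(o) = 20 (A(o) = -4*(-5 + 4*0) = -4*(-5 + 0) = -4*(-5) = 20)
-203*(A(L) - 232) = -203*(20 - 232) = -203*(-212) = 43036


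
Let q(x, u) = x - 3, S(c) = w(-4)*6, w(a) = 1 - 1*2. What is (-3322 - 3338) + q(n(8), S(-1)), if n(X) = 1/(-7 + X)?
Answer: -6662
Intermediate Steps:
w(a) = -1 (w(a) = 1 - 2 = -1)
S(c) = -6 (S(c) = -1*6 = -6)
q(x, u) = -3 + x
(-3322 - 3338) + q(n(8), S(-1)) = (-3322 - 3338) + (-3 + 1/(-7 + 8)) = -6660 + (-3 + 1/1) = -6660 + (-3 + 1) = -6660 - 2 = -6662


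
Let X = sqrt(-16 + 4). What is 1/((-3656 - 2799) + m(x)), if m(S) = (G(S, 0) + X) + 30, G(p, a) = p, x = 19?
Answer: -3203/20518424 - I*sqrt(3)/20518424 ≈ -0.0001561 - 8.4414e-8*I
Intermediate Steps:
X = 2*I*sqrt(3) (X = sqrt(-12) = 2*I*sqrt(3) ≈ 3.4641*I)
m(S) = 30 + S + 2*I*sqrt(3) (m(S) = (S + 2*I*sqrt(3)) + 30 = 30 + S + 2*I*sqrt(3))
1/((-3656 - 2799) + m(x)) = 1/((-3656 - 2799) + (30 + 19 + 2*I*sqrt(3))) = 1/(-6455 + (49 + 2*I*sqrt(3))) = 1/(-6406 + 2*I*sqrt(3))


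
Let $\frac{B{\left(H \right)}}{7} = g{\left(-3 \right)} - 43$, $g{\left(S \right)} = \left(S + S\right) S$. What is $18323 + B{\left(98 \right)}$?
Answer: $18148$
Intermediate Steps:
$g{\left(S \right)} = 2 S^{2}$ ($g{\left(S \right)} = 2 S S = 2 S^{2}$)
$B{\left(H \right)} = -175$ ($B{\left(H \right)} = 7 \left(2 \left(-3\right)^{2} - 43\right) = 7 \left(2 \cdot 9 - 43\right) = 7 \left(18 - 43\right) = 7 \left(-25\right) = -175$)
$18323 + B{\left(98 \right)} = 18323 - 175 = 18148$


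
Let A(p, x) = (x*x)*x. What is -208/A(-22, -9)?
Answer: 208/729 ≈ 0.28532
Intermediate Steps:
A(p, x) = x³ (A(p, x) = x²*x = x³)
-208/A(-22, -9) = -208/((-9)³) = -208/(-729) = -208*(-1/729) = 208/729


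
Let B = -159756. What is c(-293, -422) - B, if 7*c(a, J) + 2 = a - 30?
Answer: 1117967/7 ≈ 1.5971e+5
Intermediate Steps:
c(a, J) = -32/7 + a/7 (c(a, J) = -2/7 + (a - 30)/7 = -2/7 + (-30 + a)/7 = -2/7 + (-30/7 + a/7) = -32/7 + a/7)
c(-293, -422) - B = (-32/7 + (1/7)*(-293)) - 1*(-159756) = (-32/7 - 293/7) + 159756 = -325/7 + 159756 = 1117967/7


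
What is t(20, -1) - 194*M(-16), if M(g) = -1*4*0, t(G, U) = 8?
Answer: 8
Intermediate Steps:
M(g) = 0 (M(g) = -4*0 = 0)
t(20, -1) - 194*M(-16) = 8 - 194*0 = 8 + 0 = 8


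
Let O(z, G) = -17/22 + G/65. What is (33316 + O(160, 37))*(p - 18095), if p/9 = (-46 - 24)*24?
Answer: -24344851979/22 ≈ -1.1066e+9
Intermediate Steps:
p = -15120 (p = 9*((-46 - 24)*24) = 9*(-70*24) = 9*(-1680) = -15120)
O(z, G) = -17/22 + G/65 (O(z, G) = -17*1/22 + G*(1/65) = -17/22 + G/65)
(33316 + O(160, 37))*(p - 18095) = (33316 + (-17/22 + (1/65)*37))*(-15120 - 18095) = (33316 + (-17/22 + 37/65))*(-33215) = (33316 - 291/1430)*(-33215) = (47641589/1430)*(-33215) = -24344851979/22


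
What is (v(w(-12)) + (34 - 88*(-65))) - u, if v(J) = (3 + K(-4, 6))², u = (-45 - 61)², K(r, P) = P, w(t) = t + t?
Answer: -5401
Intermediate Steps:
w(t) = 2*t
u = 11236 (u = (-106)² = 11236)
v(J) = 81 (v(J) = (3 + 6)² = 9² = 81)
(v(w(-12)) + (34 - 88*(-65))) - u = (81 + (34 - 88*(-65))) - 1*11236 = (81 + (34 + 5720)) - 11236 = (81 + 5754) - 11236 = 5835 - 11236 = -5401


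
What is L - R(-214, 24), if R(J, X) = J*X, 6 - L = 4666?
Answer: 476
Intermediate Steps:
L = -4660 (L = 6 - 1*4666 = 6 - 4666 = -4660)
L - R(-214, 24) = -4660 - (-214)*24 = -4660 - 1*(-5136) = -4660 + 5136 = 476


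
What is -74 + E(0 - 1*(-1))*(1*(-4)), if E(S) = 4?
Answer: -90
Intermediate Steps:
-74 + E(0 - 1*(-1))*(1*(-4)) = -74 + 4*(1*(-4)) = -74 + 4*(-4) = -74 - 16 = -90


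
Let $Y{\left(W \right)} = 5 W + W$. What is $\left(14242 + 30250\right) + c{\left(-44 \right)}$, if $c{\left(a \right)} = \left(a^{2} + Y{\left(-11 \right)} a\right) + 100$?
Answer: $49432$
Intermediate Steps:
$Y{\left(W \right)} = 6 W$
$c{\left(a \right)} = 100 + a^{2} - 66 a$ ($c{\left(a \right)} = \left(a^{2} + 6 \left(-11\right) a\right) + 100 = \left(a^{2} - 66 a\right) + 100 = 100 + a^{2} - 66 a$)
$\left(14242 + 30250\right) + c{\left(-44 \right)} = \left(14242 + 30250\right) + \left(100 + \left(-44\right)^{2} - -2904\right) = 44492 + \left(100 + 1936 + 2904\right) = 44492 + 4940 = 49432$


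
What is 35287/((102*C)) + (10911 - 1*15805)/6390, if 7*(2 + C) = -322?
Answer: -4619351/579360 ≈ -7.9732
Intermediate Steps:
C = -48 (C = -2 + (1/7)*(-322) = -2 - 46 = -48)
35287/((102*C)) + (10911 - 1*15805)/6390 = 35287/((102*(-48))) + (10911 - 1*15805)/6390 = 35287/(-4896) + (10911 - 15805)*(1/6390) = 35287*(-1/4896) - 4894*1/6390 = -35287/4896 - 2447/3195 = -4619351/579360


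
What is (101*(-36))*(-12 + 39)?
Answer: -98172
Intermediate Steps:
(101*(-36))*(-12 + 39) = -3636*27 = -98172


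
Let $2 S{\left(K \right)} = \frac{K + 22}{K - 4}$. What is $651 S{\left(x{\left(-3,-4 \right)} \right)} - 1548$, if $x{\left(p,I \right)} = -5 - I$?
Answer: $- \frac{29151}{10} \approx -2915.1$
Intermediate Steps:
$S{\left(K \right)} = \frac{22 + K}{2 \left(-4 + K\right)}$ ($S{\left(K \right)} = \frac{\left(K + 22\right) \frac{1}{K - 4}}{2} = \frac{\left(22 + K\right) \frac{1}{-4 + K}}{2} = \frac{\frac{1}{-4 + K} \left(22 + K\right)}{2} = \frac{22 + K}{2 \left(-4 + K\right)}$)
$651 S{\left(x{\left(-3,-4 \right)} \right)} - 1548 = 651 \frac{22 - 1}{2 \left(-4 - 1\right)} - 1548 = 651 \cdot \frac{1}{2} \frac{1}{-5} \cdot 21 - 1548 = 651 \cdot \frac{1}{2} \left(- \frac{1}{5}\right) 21 - 1548 = 651 \left(- \frac{21}{10}\right) - 1548 = - \frac{13671}{10} - 1548 = - \frac{29151}{10}$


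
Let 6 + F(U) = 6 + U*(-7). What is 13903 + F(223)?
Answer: 12342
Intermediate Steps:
F(U) = -7*U (F(U) = -6 + (6 + U*(-7)) = -6 + (6 - 7*U) = -7*U)
13903 + F(223) = 13903 - 7*223 = 13903 - 1561 = 12342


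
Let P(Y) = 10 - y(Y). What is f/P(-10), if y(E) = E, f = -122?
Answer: -61/10 ≈ -6.1000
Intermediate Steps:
P(Y) = 10 - Y
f/P(-10) = -122/(10 - 1*(-10)) = -122/(10 + 10) = -122/20 = -122*1/20 = -61/10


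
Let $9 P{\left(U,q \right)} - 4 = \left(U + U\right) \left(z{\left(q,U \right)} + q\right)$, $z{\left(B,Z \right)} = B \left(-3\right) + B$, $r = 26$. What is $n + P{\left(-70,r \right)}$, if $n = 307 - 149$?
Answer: $\frac{5066}{9} \approx 562.89$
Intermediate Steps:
$z{\left(B,Z \right)} = - 2 B$ ($z{\left(B,Z \right)} = - 3 B + B = - 2 B$)
$P{\left(U,q \right)} = \frac{4}{9} - \frac{2 U q}{9}$ ($P{\left(U,q \right)} = \frac{4}{9} + \frac{\left(U + U\right) \left(- 2 q + q\right)}{9} = \frac{4}{9} + \frac{2 U \left(- q\right)}{9} = \frac{4}{9} + \frac{\left(-2\right) U q}{9} = \frac{4}{9} - \frac{2 U q}{9}$)
$n = 158$ ($n = 307 - 149 = 158$)
$n + P{\left(-70,r \right)} = 158 - \left(- \frac{4}{9} - \frac{3640}{9}\right) = 158 + \left(\frac{4}{9} + \frac{3640}{9}\right) = 158 + \frac{3644}{9} = \frac{5066}{9}$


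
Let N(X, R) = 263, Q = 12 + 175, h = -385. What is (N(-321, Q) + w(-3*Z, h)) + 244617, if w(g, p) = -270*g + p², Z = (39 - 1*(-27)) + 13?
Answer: 457095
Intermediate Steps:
Z = 79 (Z = (39 + 27) + 13 = 66 + 13 = 79)
Q = 187
w(g, p) = p² - 270*g
(N(-321, Q) + w(-3*Z, h)) + 244617 = (263 + ((-385)² - (-810)*79)) + 244617 = (263 + (148225 - 270*(-237))) + 244617 = (263 + (148225 + 63990)) + 244617 = (263 + 212215) + 244617 = 212478 + 244617 = 457095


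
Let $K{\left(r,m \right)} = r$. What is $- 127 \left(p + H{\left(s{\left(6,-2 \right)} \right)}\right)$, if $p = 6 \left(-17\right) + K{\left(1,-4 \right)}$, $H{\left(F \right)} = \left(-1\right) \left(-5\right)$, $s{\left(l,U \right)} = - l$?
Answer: $12192$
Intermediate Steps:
$H{\left(F \right)} = 5$
$p = -101$ ($p = 6 \left(-17\right) + 1 = -102 + 1 = -101$)
$- 127 \left(p + H{\left(s{\left(6,-2 \right)} \right)}\right) = - 127 \left(-101 + 5\right) = \left(-127\right) \left(-96\right) = 12192$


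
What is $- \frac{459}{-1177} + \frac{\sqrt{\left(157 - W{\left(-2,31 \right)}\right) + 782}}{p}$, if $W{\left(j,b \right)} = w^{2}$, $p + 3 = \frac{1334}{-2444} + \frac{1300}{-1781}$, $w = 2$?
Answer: $\frac{459}{1177} - \frac{167414 \sqrt{935}}{715821} \approx -6.7615$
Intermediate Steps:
$p = - \frac{715821}{167414}$ ($p = -3 + \left(\frac{1334}{-2444} + \frac{1300}{-1781}\right) = -3 + \left(1334 \left(- \frac{1}{2444}\right) + 1300 \left(- \frac{1}{1781}\right)\right) = -3 - \frac{213579}{167414} = - \frac{715821}{167414} \approx -4.2758$)
$W{\left(j,b \right)} = 4$ ($W{\left(j,b \right)} = 2^{2} = 4$)
$- \frac{459}{-1177} + \frac{\sqrt{\left(157 - W{\left(-2,31 \right)}\right) + 782}}{p} = - \frac{459}{-1177} + \frac{\sqrt{\left(157 - 4\right) + 782}}{- \frac{715821}{167414}} = \left(-459\right) \left(- \frac{1}{1177}\right) + \sqrt{\left(157 - 4\right) + 782} \left(- \frac{167414}{715821}\right) = \frac{459}{1177} + \sqrt{153 + 782} \left(- \frac{167414}{715821}\right) = \frac{459}{1177} + \sqrt{935} \left(- \frac{167414}{715821}\right) = \frac{459}{1177} - \frac{167414 \sqrt{935}}{715821}$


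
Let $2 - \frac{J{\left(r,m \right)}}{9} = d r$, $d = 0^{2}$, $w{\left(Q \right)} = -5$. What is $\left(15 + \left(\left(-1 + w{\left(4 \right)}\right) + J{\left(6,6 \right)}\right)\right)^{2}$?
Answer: $729$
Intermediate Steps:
$d = 0$
$J{\left(r,m \right)} = 18$ ($J{\left(r,m \right)} = 18 - 9 \cdot 0 r = 18 - 0 = 18 + 0 = 18$)
$\left(15 + \left(\left(-1 + w{\left(4 \right)}\right) + J{\left(6,6 \right)}\right)\right)^{2} = \left(15 + \left(\left(-1 - 5\right) + 18\right)\right)^{2} = \left(15 + \left(-6 + 18\right)\right)^{2} = \left(15 + 12\right)^{2} = 27^{2} = 729$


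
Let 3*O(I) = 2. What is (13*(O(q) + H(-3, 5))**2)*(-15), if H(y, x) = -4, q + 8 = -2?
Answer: -6500/3 ≈ -2166.7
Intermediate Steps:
q = -10 (q = -8 - 2 = -10)
O(I) = 2/3 (O(I) = (1/3)*2 = 2/3)
(13*(O(q) + H(-3, 5))**2)*(-15) = (13*(2/3 - 4)**2)*(-15) = (13*(-10/3)**2)*(-15) = (13*(100/9))*(-15) = (1300/9)*(-15) = -6500/3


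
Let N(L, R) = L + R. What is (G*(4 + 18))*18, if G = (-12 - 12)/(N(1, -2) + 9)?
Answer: -1188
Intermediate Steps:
G = -3 (G = (-12 - 12)/((1 - 2) + 9) = -24/(-1 + 9) = -24/8 = -24*⅛ = -3)
(G*(4 + 18))*18 = -3*(4 + 18)*18 = -3*22*18 = -66*18 = -1188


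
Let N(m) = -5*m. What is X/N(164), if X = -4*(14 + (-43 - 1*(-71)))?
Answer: 42/205 ≈ 0.20488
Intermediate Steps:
X = -168 (X = -4*(14 + (-43 + 71)) = -4*(14 + 28) = -4*42 = -168)
X/N(164) = -168/((-5*164)) = -168/(-820) = -168*(-1/820) = 42/205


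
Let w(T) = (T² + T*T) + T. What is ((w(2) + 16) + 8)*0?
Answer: 0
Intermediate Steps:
w(T) = T + 2*T² (w(T) = (T² + T²) + T = 2*T² + T = T + 2*T²)
((w(2) + 16) + 8)*0 = ((2*(1 + 2*2) + 16) + 8)*0 = ((2*(1 + 4) + 16) + 8)*0 = ((2*5 + 16) + 8)*0 = ((10 + 16) + 8)*0 = (26 + 8)*0 = 34*0 = 0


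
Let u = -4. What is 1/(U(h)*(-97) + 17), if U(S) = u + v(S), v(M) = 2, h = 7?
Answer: 1/211 ≈ 0.0047393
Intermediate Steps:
U(S) = -2 (U(S) = -4 + 2 = -2)
1/(U(h)*(-97) + 17) = 1/(-2*(-97) + 17) = 1/(194 + 17) = 1/211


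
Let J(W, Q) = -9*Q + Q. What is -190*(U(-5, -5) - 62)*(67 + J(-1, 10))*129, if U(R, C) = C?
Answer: -21348210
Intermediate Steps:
J(W, Q) = -8*Q
-190*(U(-5, -5) - 62)*(67 + J(-1, 10))*129 = -190*(-5 - 62)*(67 - 8*10)*129 = -(-12730)*(67 - 80)*129 = -(-12730)*(-13)*129 = -190*871*129 = -165490*129 = -21348210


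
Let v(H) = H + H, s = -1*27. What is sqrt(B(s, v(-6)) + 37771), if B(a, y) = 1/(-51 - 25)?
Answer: 3*sqrt(6060145)/38 ≈ 194.35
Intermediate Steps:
s = -27
v(H) = 2*H
B(a, y) = -1/76 (B(a, y) = 1/(-76) = -1/76)
sqrt(B(s, v(-6)) + 37771) = sqrt(-1/76 + 37771) = sqrt(2870595/76) = 3*sqrt(6060145)/38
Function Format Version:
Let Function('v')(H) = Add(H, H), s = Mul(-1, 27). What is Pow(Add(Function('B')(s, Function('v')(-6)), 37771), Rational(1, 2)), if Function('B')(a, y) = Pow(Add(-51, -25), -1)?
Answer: Mul(Rational(3, 38), Pow(6060145, Rational(1, 2))) ≈ 194.35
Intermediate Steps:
s = -27
Function('v')(H) = Mul(2, H)
Function('B')(a, y) = Rational(-1, 76) (Function('B')(a, y) = Pow(-76, -1) = Rational(-1, 76))
Pow(Add(Function('B')(s, Function('v')(-6)), 37771), Rational(1, 2)) = Pow(Add(Rational(-1, 76), 37771), Rational(1, 2)) = Pow(Rational(2870595, 76), Rational(1, 2)) = Mul(Rational(3, 38), Pow(6060145, Rational(1, 2)))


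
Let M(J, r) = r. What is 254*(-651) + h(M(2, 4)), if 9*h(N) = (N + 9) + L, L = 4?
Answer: -1488169/9 ≈ -1.6535e+5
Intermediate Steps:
h(N) = 13/9 + N/9 (h(N) = ((N + 9) + 4)/9 = ((9 + N) + 4)/9 = (13 + N)/9 = 13/9 + N/9)
254*(-651) + h(M(2, 4)) = 254*(-651) + (13/9 + (⅑)*4) = -165354 + (13/9 + 4/9) = -165354 + 17/9 = -1488169/9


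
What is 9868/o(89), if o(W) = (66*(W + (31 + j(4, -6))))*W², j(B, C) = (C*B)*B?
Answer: 2467/3136716 ≈ 0.00078649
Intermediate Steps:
j(B, C) = C*B² (j(B, C) = (B*C)*B = C*B²)
o(W) = W²*(-4290 + 66*W) (o(W) = (66*(W + (31 - 6*4²)))*W² = (66*(W + (31 - 6*16)))*W² = (66*(W + (31 - 96)))*W² = (66*(W - 65))*W² = (66*(-65 + W))*W² = (-4290 + 66*W)*W² = W²*(-4290 + 66*W))
9868/o(89) = 9868/((66*89²*(-65 + 89))) = 9868/((66*7921*24)) = 9868/12546864 = 9868*(1/12546864) = 2467/3136716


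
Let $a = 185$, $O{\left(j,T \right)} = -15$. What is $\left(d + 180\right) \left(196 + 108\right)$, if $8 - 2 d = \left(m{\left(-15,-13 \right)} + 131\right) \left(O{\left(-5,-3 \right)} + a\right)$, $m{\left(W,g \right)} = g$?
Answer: $-2993184$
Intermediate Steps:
$d = -10026$ ($d = 4 - \frac{\left(-13 + 131\right) \left(-15 + 185\right)}{2} = 4 - \frac{118 \cdot 170}{2} = 4 - 10030 = -10026$)
$\left(d + 180\right) \left(196 + 108\right) = \left(-10026 + 180\right) \left(196 + 108\right) = \left(-9846\right) 304 = -2993184$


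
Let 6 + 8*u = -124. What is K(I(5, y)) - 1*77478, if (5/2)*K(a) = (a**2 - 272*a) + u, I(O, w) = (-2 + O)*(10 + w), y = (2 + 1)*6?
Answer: -838013/10 ≈ -83801.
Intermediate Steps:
u = -65/4 (u = -3/4 + (1/8)*(-124) = -3/4 - 31/2 = -65/4 ≈ -16.250)
y = 18 (y = 3*6 = 18)
K(a) = -13/2 - 544*a/5 + 2*a**2/5 (K(a) = 2*((a**2 - 272*a) - 65/4)/5 = 2*(-65/4 + a**2 - 272*a)/5 = -13/2 - 544*a/5 + 2*a**2/5)
K(I(5, y)) - 1*77478 = (-13/2 - 544*(-20 - 2*18 + 10*5 + 5*18)/5 + 2*(-20 - 2*18 + 10*5 + 5*18)**2/5) - 1*77478 = (-13/2 - 544*(-20 - 36 + 50 + 90)/5 + 2*(-20 - 36 + 50 + 90)**2/5) - 77478 = (-13/2 - 544/5*84 + (2/5)*84**2) - 77478 = (-13/2 - 45696/5 + (2/5)*7056) - 77478 = (-13/2 - 45696/5 + 14112/5) - 77478 = -63233/10 - 77478 = -838013/10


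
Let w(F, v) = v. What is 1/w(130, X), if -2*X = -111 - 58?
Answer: 2/169 ≈ 0.011834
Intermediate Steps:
X = 169/2 (X = -(-111 - 58)/2 = -½*(-169) = 169/2 ≈ 84.500)
1/w(130, X) = 1/(169/2) = 2/169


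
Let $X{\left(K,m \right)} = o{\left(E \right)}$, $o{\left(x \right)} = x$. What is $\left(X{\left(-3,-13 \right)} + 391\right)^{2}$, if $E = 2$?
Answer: $154449$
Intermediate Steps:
$X{\left(K,m \right)} = 2$
$\left(X{\left(-3,-13 \right)} + 391\right)^{2} = \left(2 + 391\right)^{2} = 393^{2} = 154449$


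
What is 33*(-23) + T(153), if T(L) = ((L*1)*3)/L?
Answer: -756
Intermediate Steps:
T(L) = 3 (T(L) = (L*3)/L = (3*L)/L = 3)
33*(-23) + T(153) = 33*(-23) + 3 = -759 + 3 = -756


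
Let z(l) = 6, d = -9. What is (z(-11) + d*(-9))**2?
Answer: 7569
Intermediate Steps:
(z(-11) + d*(-9))**2 = (6 - 9*(-9))**2 = (6 + 81)**2 = 87**2 = 7569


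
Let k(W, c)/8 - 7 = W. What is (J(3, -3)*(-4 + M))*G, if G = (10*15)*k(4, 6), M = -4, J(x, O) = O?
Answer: 316800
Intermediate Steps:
k(W, c) = 56 + 8*W
G = 13200 (G = (10*15)*(56 + 8*4) = 150*(56 + 32) = 150*88 = 13200)
(J(3, -3)*(-4 + M))*G = -3*(-4 - 4)*13200 = -3*(-8)*13200 = 24*13200 = 316800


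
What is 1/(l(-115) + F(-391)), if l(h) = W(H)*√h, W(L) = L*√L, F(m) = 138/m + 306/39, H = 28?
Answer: 1989/670113424 - 341887*I*√805/15412608752 ≈ 2.9682e-6 - 0.00062937*I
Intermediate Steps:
F(m) = 102/13 + 138/m (F(m) = 138/m + 306*(1/39) = 138/m + 102/13 = 102/13 + 138/m)
W(L) = L^(3/2)
l(h) = 56*√7*√h (l(h) = 28^(3/2)*√h = (56*√7)*√h = 56*√7*√h)
1/(l(-115) + F(-391)) = 1/(56*√7*√(-115) + (102/13 + 138/(-391))) = 1/(56*√7*(I*√115) + (102/13 + 138*(-1/391))) = 1/(56*I*√805 + (102/13 - 6/17)) = 1/(56*I*√805 + 1656/221) = 1/(1656/221 + 56*I*√805)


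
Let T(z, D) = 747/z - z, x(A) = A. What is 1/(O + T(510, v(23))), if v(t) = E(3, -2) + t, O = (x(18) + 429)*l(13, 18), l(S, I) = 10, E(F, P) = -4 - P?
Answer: 170/673449 ≈ 0.00025243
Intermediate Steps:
O = 4470 (O = (18 + 429)*10 = 447*10 = 4470)
v(t) = -2 + t (v(t) = (-4 - 1*(-2)) + t = (-4 + 2) + t = -2 + t)
T(z, D) = -z + 747/z
1/(O + T(510, v(23))) = 1/(4470 + (-1*510 + 747/510)) = 1/(4470 + (-510 + 747*(1/510))) = 1/(4470 + (-510 + 249/170)) = 1/(4470 - 86451/170) = 1/(673449/170) = 170/673449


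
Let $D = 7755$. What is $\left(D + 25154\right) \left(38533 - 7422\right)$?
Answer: $1023831899$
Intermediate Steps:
$\left(D + 25154\right) \left(38533 - 7422\right) = \left(7755 + 25154\right) \left(38533 - 7422\right) = 32909 \cdot 31111 = 1023831899$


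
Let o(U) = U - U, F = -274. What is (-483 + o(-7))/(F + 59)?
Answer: 483/215 ≈ 2.2465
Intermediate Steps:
o(U) = 0
(-483 + o(-7))/(F + 59) = (-483 + 0)/(-274 + 59) = -483/(-215) = -483*(-1/215) = 483/215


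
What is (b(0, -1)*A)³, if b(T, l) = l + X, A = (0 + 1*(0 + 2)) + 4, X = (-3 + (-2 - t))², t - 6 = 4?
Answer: 2427715584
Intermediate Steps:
t = 10 (t = 6 + 4 = 10)
X = 225 (X = (-3 + (-2 - 1*10))² = (-3 + (-2 - 10))² = (-3 - 12)² = (-15)² = 225)
A = 6 (A = (0 + 1*2) + 4 = (0 + 2) + 4 = 2 + 4 = 6)
b(T, l) = 225 + l (b(T, l) = l + 225 = 225 + l)
(b(0, -1)*A)³ = ((225 - 1)*6)³ = (224*6)³ = 1344³ = 2427715584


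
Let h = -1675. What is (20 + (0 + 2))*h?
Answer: -36850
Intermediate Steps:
(20 + (0 + 2))*h = (20 + (0 + 2))*(-1675) = (20 + 2)*(-1675) = 22*(-1675) = -36850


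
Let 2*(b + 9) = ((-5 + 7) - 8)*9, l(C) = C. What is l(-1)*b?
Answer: 36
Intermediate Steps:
b = -36 (b = -9 + (((-5 + 7) - 8)*9)/2 = -9 + ((2 - 8)*9)/2 = -9 + (-6*9)/2 = -9 + (½)*(-54) = -9 - 27 = -36)
l(-1)*b = -1*(-36) = 36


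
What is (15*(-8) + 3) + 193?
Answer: 76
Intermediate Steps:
(15*(-8) + 3) + 193 = (-120 + 3) + 193 = -117 + 193 = 76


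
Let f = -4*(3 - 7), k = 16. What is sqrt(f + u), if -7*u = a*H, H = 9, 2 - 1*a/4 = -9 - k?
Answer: 2*I*sqrt(1505)/7 ≈ 11.084*I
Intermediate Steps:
a = 108 (a = 8 - 4*(-9 - 1*16) = 8 - 4*(-9 - 16) = 8 - 4*(-25) = 8 + 100 = 108)
f = 16 (f = -4*(-4) = 16)
u = -972/7 (u = -108*9/7 = -1/7*972 = -972/7 ≈ -138.86)
sqrt(f + u) = sqrt(16 - 972/7) = sqrt(-860/7) = 2*I*sqrt(1505)/7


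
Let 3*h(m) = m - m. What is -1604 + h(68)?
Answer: -1604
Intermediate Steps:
h(m) = 0 (h(m) = (m - m)/3 = (1/3)*0 = 0)
-1604 + h(68) = -1604 + 0 = -1604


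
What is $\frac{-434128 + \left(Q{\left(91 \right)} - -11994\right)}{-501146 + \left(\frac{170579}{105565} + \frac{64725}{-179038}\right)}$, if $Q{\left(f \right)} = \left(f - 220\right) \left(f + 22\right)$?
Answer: $\frac{8253901865060170}{9471709095426243} \approx 0.87143$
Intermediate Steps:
$Q{\left(f \right)} = \left(-220 + f\right) \left(22 + f\right)$
$\frac{-434128 + \left(Q{\left(91 \right)} - -11994\right)}{-501146 + \left(\frac{170579}{105565} + \frac{64725}{-179038}\right)} = \frac{-434128 - 2583}{-501146 + \left(\frac{170579}{105565} + \frac{64725}{-179038}\right)} = \frac{-434128 + \left(\left(-4840 + 8281 - 18018\right) + 11994\right)}{-501146 + \left(170579 \cdot \frac{1}{105565} + 64725 \left(- \frac{1}{179038}\right)\right)} = \frac{-434128 + \left(-14577 + 11994\right)}{-501146 + \left(\frac{170579}{105565} - \frac{64725}{179038}\right)} = \frac{-434128 - 2583}{-501146 + \frac{23707428377}{18900146470}} = - \frac{436711}{- \frac{9471709095426243}{18900146470}} = \left(-436711\right) \left(- \frac{18900146470}{9471709095426243}\right) = \frac{8253901865060170}{9471709095426243}$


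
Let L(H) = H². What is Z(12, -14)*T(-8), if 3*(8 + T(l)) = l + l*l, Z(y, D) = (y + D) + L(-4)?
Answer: 448/3 ≈ 149.33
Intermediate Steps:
Z(y, D) = 16 + D + y (Z(y, D) = (y + D) + (-4)² = (D + y) + 16 = 16 + D + y)
T(l) = -8 + l/3 + l²/3 (T(l) = -8 + (l + l*l)/3 = -8 + (l + l²)/3 = -8 + (l/3 + l²/3) = -8 + l/3 + l²/3)
Z(12, -14)*T(-8) = (16 - 14 + 12)*(-8 + (⅓)*(-8) + (⅓)*(-8)²) = 14*(-8 - 8/3 + (⅓)*64) = 14*(-8 - 8/3 + 64/3) = 14*(32/3) = 448/3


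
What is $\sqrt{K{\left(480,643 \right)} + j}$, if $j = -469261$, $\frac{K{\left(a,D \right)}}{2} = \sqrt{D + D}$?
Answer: $\sqrt{-469261 + 2 \sqrt{1286}} \approx 684.97 i$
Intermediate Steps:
$K{\left(a,D \right)} = 2 \sqrt{2} \sqrt{D}$ ($K{\left(a,D \right)} = 2 \sqrt{D + D} = 2 \sqrt{2 D} = 2 \sqrt{2} \sqrt{D}$)
$\sqrt{K{\left(480,643 \right)} + j} = \sqrt{2 \sqrt{2} \sqrt{643} - 469261} = \sqrt{2 \sqrt{1286} - 469261} = \sqrt{-469261 + 2 \sqrt{1286}}$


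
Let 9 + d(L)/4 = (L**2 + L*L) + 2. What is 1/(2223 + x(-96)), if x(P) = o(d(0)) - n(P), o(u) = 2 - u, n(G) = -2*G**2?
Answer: 1/20685 ≈ 4.8344e-5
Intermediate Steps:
d(L) = -28 + 8*L**2 (d(L) = -36 + 4*((L**2 + L*L) + 2) = -36 + 4*((L**2 + L**2) + 2) = -36 + 4*(2*L**2 + 2) = -36 + 4*(2 + 2*L**2) = -36 + (8 + 8*L**2) = -28 + 8*L**2)
x(P) = 30 + 2*P**2 (x(P) = (2 - (-28 + 8*0**2)) - (-2)*P**2 = (2 - (-28 + 8*0)) + 2*P**2 = (2 - (-28 + 0)) + 2*P**2 = (2 - 1*(-28)) + 2*P**2 = (2 + 28) + 2*P**2 = 30 + 2*P**2)
1/(2223 + x(-96)) = 1/(2223 + (30 + 2*(-96)**2)) = 1/(2223 + (30 + 2*9216)) = 1/(2223 + (30 + 18432)) = 1/(2223 + 18462) = 1/20685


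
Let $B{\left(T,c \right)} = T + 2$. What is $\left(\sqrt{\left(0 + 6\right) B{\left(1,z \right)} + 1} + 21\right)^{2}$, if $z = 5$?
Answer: $\left(21 + \sqrt{19}\right)^{2} \approx 643.07$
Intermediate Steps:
$B{\left(T,c \right)} = 2 + T$
$\left(\sqrt{\left(0 + 6\right) B{\left(1,z \right)} + 1} + 21\right)^{2} = \left(\sqrt{\left(0 + 6\right) \left(2 + 1\right) + 1} + 21\right)^{2} = \left(\sqrt{6 \cdot 3 + 1} + 21\right)^{2} = \left(\sqrt{18 + 1} + 21\right)^{2} = \left(\sqrt{19} + 21\right)^{2} = \left(21 + \sqrt{19}\right)^{2}$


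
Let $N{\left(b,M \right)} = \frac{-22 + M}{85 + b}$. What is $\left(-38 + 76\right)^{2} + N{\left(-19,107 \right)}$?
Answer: $\frac{95389}{66} \approx 1445.3$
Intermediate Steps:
$N{\left(b,M \right)} = \frac{-22 + M}{85 + b}$
$\left(-38 + 76\right)^{2} + N{\left(-19,107 \right)} = \left(-38 + 76\right)^{2} + \frac{-22 + 107}{85 - 19} = 38^{2} + \frac{1}{66} \cdot 85 = 1444 + \frac{1}{66} \cdot 85 = 1444 + \frac{85}{66} = \frac{95389}{66}$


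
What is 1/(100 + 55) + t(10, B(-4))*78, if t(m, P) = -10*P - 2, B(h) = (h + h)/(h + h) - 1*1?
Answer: -24179/155 ≈ -155.99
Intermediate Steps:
B(h) = 0 (B(h) = (2*h)/((2*h)) - 1 = (2*h)*(1/(2*h)) - 1 = 1 - 1 = 0)
t(m, P) = -2 - 10*P
1/(100 + 55) + t(10, B(-4))*78 = 1/(100 + 55) + (-2 - 10*0)*78 = 1/155 + (-2 + 0)*78 = 1/155 - 2*78 = 1/155 - 156 = -24179/155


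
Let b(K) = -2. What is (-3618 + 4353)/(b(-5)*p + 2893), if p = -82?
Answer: 245/1019 ≈ 0.24043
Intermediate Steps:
(-3618 + 4353)/(b(-5)*p + 2893) = (-3618 + 4353)/(-2*(-82) + 2893) = 735/(164 + 2893) = 735/3057 = 735*(1/3057) = 245/1019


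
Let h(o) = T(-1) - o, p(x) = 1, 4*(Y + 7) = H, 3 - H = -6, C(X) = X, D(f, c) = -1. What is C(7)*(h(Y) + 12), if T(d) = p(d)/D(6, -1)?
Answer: 441/4 ≈ 110.25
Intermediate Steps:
H = 9 (H = 3 - 1*(-6) = 3 + 6 = 9)
Y = -19/4 (Y = -7 + (¼)*9 = -7 + 9/4 = -19/4 ≈ -4.7500)
T(d) = -1 (T(d) = 1/(-1) = 1*(-1) = -1)
h(o) = -1 - o
C(7)*(h(Y) + 12) = 7*((-1 - 1*(-19/4)) + 12) = 7*((-1 + 19/4) + 12) = 7*(15/4 + 12) = 7*(63/4) = 441/4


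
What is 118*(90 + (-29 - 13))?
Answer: 5664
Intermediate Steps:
118*(90 + (-29 - 13)) = 118*(90 - 42) = 118*48 = 5664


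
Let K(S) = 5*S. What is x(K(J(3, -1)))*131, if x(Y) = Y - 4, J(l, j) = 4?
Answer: 2096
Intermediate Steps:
x(Y) = -4 + Y
x(K(J(3, -1)))*131 = (-4 + 5*4)*131 = (-4 + 20)*131 = 16*131 = 2096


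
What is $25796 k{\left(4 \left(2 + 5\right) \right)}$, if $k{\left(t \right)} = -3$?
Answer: $-77388$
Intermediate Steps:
$25796 k{\left(4 \left(2 + 5\right) \right)} = 25796 \left(-3\right) = -77388$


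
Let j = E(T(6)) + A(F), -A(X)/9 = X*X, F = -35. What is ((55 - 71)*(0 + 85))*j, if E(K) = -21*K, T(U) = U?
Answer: 15165360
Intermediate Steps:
A(X) = -9*X**2 (A(X) = -9*X*X = -9*X**2)
j = -11151 (j = -21*6 - 9*(-35)**2 = -126 - 9*1225 = -126 - 11025 = -11151)
((55 - 71)*(0 + 85))*j = ((55 - 71)*(0 + 85))*(-11151) = -16*85*(-11151) = -1360*(-11151) = 15165360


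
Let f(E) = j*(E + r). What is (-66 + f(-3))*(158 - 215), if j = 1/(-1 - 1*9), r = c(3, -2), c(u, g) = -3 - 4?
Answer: 3705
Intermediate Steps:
c(u, g) = -7
r = -7
j = -⅒ (j = 1/(-1 - 9) = 1/(-10) = -⅒ ≈ -0.10000)
f(E) = 7/10 - E/10 (f(E) = -(E - 7)/10 = -(-7 + E)/10 = 7/10 - E/10)
(-66 + f(-3))*(158 - 215) = (-66 + (7/10 - ⅒*(-3)))*(158 - 215) = (-66 + (7/10 + 3/10))*(-57) = (-66 + 1)*(-57) = -65*(-57) = 3705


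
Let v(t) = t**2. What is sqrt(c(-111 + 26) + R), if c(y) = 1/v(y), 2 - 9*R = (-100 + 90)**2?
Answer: I*sqrt(708041)/255 ≈ 3.2998*I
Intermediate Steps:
R = -98/9 (R = 2/9 - (-100 + 90)**2/9 = 2/9 - 1/9*(-10)**2 = 2/9 - 1/9*100 = 2/9 - 100/9 = -98/9 ≈ -10.889)
c(y) = y**(-2) (c(y) = 1/(y**2) = y**(-2))
sqrt(c(-111 + 26) + R) = sqrt((-111 + 26)**(-2) - 98/9) = sqrt((-85)**(-2) - 98/9) = sqrt(1/7225 - 98/9) = sqrt(-708041/65025) = I*sqrt(708041)/255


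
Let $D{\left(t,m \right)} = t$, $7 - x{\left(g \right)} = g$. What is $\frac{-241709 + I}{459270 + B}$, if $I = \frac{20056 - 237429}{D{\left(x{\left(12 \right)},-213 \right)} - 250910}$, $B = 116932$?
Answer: $- \frac{30324098181}{72288862415} \approx -0.41949$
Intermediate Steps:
$x{\left(g \right)} = 7 - g$
$I = \frac{217373}{250915}$ ($I = \frac{20056 - 237429}{\left(7 - 12\right) - 250910} = - \frac{217373}{\left(7 - 12\right) - 250910} = - \frac{217373}{-5 - 250910} = - \frac{217373}{-250915} = \left(-217373\right) \left(- \frac{1}{250915}\right) = \frac{217373}{250915} \approx 0.86632$)
$\frac{-241709 + I}{459270 + B} = \frac{-241709 + \frac{217373}{250915}}{459270 + 116932} = - \frac{60648196362}{250915 \cdot 576202} = \left(- \frac{60648196362}{250915}\right) \frac{1}{576202} = - \frac{30324098181}{72288862415}$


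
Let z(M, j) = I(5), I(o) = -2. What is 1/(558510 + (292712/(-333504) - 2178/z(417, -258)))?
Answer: 41688/23328526523 ≈ 1.7870e-6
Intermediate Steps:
z(M, j) = -2
1/(558510 + (292712/(-333504) - 2178/z(417, -258))) = 1/(558510 + (292712/(-333504) - 2178/(-2))) = 1/(558510 + (292712*(-1/333504) - 2178*(-1/2))) = 1/(558510 + (-36589/41688 + 1089)) = 1/(558510 + 45361643/41688) = 1/(23328526523/41688) = 41688/23328526523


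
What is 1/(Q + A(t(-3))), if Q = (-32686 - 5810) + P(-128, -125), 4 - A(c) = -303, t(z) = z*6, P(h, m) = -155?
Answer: -1/38344 ≈ -2.6080e-5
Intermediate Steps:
t(z) = 6*z
A(c) = 307 (A(c) = 4 - 1*(-303) = 4 + 303 = 307)
Q = -38651 (Q = (-32686 - 5810) - 155 = -38496 - 155 = -38651)
1/(Q + A(t(-3))) = 1/(-38651 + 307) = 1/(-38344) = -1/38344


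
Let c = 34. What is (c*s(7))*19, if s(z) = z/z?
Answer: 646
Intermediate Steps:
s(z) = 1
(c*s(7))*19 = (34*1)*19 = 34*19 = 646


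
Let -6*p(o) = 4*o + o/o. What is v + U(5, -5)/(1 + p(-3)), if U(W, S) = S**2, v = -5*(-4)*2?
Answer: 830/17 ≈ 48.824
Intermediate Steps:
p(o) = -1/6 - 2*o/3 (p(o) = -(4*o + o/o)/6 = -(4*o + 1)/6 = -(1 + 4*o)/6 = -1/6 - 2*o/3)
v = 40 (v = 20*2 = 40)
v + U(5, -5)/(1 + p(-3)) = 40 + (-5)**2/(1 + (-1/6 - 2/3*(-3))) = 40 + 25/(1 + (-1/6 + 2)) = 40 + 25/(1 + 11/6) = 40 + 25/(17/6) = 40 + (6/17)*25 = 40 + 150/17 = 830/17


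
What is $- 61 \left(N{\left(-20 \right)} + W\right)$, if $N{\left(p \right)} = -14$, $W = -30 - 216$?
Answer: $15860$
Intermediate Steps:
$W = -246$ ($W = -30 - 216 = -246$)
$- 61 \left(N{\left(-20 \right)} + W\right) = - 61 \left(-14 - 246\right) = \left(-61\right) \left(-260\right) = 15860$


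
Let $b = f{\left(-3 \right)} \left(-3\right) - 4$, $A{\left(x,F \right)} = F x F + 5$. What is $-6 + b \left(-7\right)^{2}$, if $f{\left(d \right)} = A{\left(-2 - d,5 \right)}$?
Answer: $-4612$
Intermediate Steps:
$A{\left(x,F \right)} = 5 + x F^{2}$ ($A{\left(x,F \right)} = x F^{2} + 5 = 5 + x F^{2}$)
$f{\left(d \right)} = -45 - 25 d$ ($f{\left(d \right)} = 5 + \left(-2 - d\right) 5^{2} = 5 + \left(-2 - d\right) 25 = 5 - \left(50 + 25 d\right) = -45 - 25 d$)
$b = -94$ ($b = \left(-45 - -75\right) \left(-3\right) - 4 = \left(-45 + 75\right) \left(-3\right) - 4 = 30 \left(-3\right) - 4 = -90 - 4 = -94$)
$-6 + b \left(-7\right)^{2} = -6 - 94 \left(-7\right)^{2} = -6 - 4606 = -4612$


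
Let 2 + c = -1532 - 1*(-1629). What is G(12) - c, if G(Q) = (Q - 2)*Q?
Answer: 25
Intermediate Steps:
G(Q) = Q*(-2 + Q) (G(Q) = (-2 + Q)*Q = Q*(-2 + Q))
c = 95 (c = -2 + (-1532 - 1*(-1629)) = -2 + (-1532 + 1629) = -2 + 97 = 95)
G(12) - c = 12*(-2 + 12) - 1*95 = 12*10 - 95 = 120 - 95 = 25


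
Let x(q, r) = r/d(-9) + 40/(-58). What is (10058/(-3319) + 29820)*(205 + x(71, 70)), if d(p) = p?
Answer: 5076282565990/866259 ≈ 5.8600e+6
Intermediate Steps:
x(q, r) = -20/29 - r/9 (x(q, r) = r/(-9) + 40/(-58) = r*(-⅑) + 40*(-1/58) = -r/9 - 20/29 = -20/29 - r/9)
(10058/(-3319) + 29820)*(205 + x(71, 70)) = (10058/(-3319) + 29820)*(205 + (-20/29 - ⅑*70)) = (10058*(-1/3319) + 29820)*(205 + (-20/29 - 70/9)) = (-10058/3319 + 29820)*(205 - 2210/261) = (98962522/3319)*(51295/261) = 5076282565990/866259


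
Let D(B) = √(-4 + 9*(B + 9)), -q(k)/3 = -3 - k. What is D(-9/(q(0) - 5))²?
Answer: 227/4 ≈ 56.750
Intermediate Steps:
q(k) = 9 + 3*k (q(k) = -3*(-3 - k) = 9 + 3*k)
D(B) = √(77 + 9*B) (D(B) = √(-4 + 9*(9 + B)) = √(-4 + (81 + 9*B)) = √(77 + 9*B))
D(-9/(q(0) - 5))² = (√(77 + 9*(-9/((9 + 3*0) - 5))))² = (√(77 + 9*(-9/((9 + 0) - 5))))² = (√(77 + 9*(-9/(9 - 5))))² = (√(77 + 9*(-9/4)))² = (√(77 - 81/4))² = (√(227/4))² = (√227/2)² = 227/4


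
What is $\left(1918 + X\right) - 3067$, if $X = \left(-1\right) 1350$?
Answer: $-2499$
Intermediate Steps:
$X = -1350$
$\left(1918 + X\right) - 3067 = \left(1918 - 1350\right) - 3067 = 568 - 3067 = -2499$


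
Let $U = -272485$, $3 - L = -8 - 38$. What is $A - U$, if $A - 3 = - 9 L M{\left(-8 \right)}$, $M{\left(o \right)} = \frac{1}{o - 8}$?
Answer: $\frac{4360249}{16} \approx 2.7252 \cdot 10^{5}$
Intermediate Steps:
$M{\left(o \right)} = \frac{1}{-8 + o}$
$L = 49$ ($L = 3 - \left(-8 - 38\right) = 3 - -46 = 3 + 46 = 49$)
$A = \frac{489}{16}$ ($A = 3 + \frac{\left(-9\right) 49}{-8 - 8} = 3 - \frac{441}{-16} = 3 - - \frac{441}{16} = 3 + \frac{441}{16} = \frac{489}{16} \approx 30.563$)
$A - U = \frac{489}{16} - -272485 = \frac{489}{16} + 272485 = \frac{4360249}{16}$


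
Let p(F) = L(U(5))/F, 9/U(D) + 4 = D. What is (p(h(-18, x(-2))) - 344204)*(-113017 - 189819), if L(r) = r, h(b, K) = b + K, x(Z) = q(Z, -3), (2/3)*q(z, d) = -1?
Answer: 1355087530088/13 ≈ 1.0424e+11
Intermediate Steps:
q(z, d) = -3/2 (q(z, d) = (3/2)*(-1) = -3/2)
x(Z) = -3/2
U(D) = 9/(-4 + D)
h(b, K) = K + b
p(F) = 9/F (p(F) = (9/(-4 + 5))/F = (9/1)/F = (9*1)/F = 9/F)
(p(h(-18, x(-2))) - 344204)*(-113017 - 189819) = (9/(-3/2 - 18) - 344204)*(-113017 - 189819) = (9/(-39/2) - 344204)*(-302836) = (9*(-2/39) - 344204)*(-302836) = (-6/13 - 344204)*(-302836) = -4474658/13*(-302836) = 1355087530088/13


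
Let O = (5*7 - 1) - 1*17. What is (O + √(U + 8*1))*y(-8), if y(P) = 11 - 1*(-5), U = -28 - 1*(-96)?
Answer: 272 + 32*√19 ≈ 411.48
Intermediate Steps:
U = 68 (U = -28 + 96 = 68)
y(P) = 16 (y(P) = 11 + 5 = 16)
O = 17 (O = (35 - 1) - 17 = 34 - 17 = 17)
(O + √(U + 8*1))*y(-8) = (17 + √(68 + 8*1))*16 = (17 + √(68 + 8))*16 = (17 + √76)*16 = (17 + 2*√19)*16 = 272 + 32*√19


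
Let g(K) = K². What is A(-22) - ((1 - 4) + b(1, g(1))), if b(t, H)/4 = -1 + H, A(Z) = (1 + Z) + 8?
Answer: -10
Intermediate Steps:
A(Z) = 9 + Z
b(t, H) = -4 + 4*H (b(t, H) = 4*(-1 + H) = -4 + 4*H)
A(-22) - ((1 - 4) + b(1, g(1))) = (9 - 22) - ((1 - 4) + (-4 + 4*1²)) = -13 - (-3 + (-4 + 4*1)) = -13 - (-3 + (-4 + 4)) = -13 - (-3 + 0) = -13 - (-3) = -13 - 1*(-3) = -13 + 3 = -10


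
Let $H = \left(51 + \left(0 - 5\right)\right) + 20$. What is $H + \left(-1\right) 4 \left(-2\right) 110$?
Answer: $946$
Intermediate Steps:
$H = 66$ ($H = \left(51 - 5\right) + 20 = 46 + 20 = 66$)
$H + \left(-1\right) 4 \left(-2\right) 110 = 66 + \left(-1\right) 4 \left(-2\right) 110 = 66 + \left(-4\right) \left(-2\right) 110 = 66 + 8 \cdot 110 = 66 + 880 = 946$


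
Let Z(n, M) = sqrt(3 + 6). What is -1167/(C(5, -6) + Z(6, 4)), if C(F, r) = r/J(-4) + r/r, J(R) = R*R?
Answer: -9336/29 ≈ -321.93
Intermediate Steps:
J(R) = R**2
Z(n, M) = 3 (Z(n, M) = sqrt(9) = 3)
C(F, r) = 1 + r/16 (C(F, r) = r/((-4)**2) + r/r = r/16 + 1 = 1 + r/16)
-1167/(C(5, -6) + Z(6, 4)) = -1167/((1 + (1/16)*(-6)) + 3) = -1167/((1 - 3/8) + 3) = -1167/(5/8 + 3) = -1167/29/8 = -1167*8/29 = -9336/29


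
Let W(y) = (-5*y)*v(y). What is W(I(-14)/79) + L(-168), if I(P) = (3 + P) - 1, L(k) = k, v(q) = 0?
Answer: -168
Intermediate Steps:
I(P) = 2 + P
W(y) = 0 (W(y) = -5*y*0 = 0)
W(I(-14)/79) + L(-168) = 0 - 168 = -168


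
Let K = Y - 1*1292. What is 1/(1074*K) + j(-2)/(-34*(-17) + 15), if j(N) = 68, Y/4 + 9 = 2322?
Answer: 581335313/5069580720 ≈ 0.11467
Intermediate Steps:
Y = 9252 (Y = -36 + 4*2322 = -36 + 9288 = 9252)
K = 7960 (K = 9252 - 1*1292 = 9252 - 1292 = 7960)
1/(1074*K) + j(-2)/(-34*(-17) + 15) = 1/(1074*7960) + 68/(-34*(-17) + 15) = (1/1074)*(1/7960) + 68/(578 + 15) = 1/8549040 + 68/593 = 581335313/5069580720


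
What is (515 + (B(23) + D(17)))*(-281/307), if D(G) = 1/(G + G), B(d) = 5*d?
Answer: -6019301/10438 ≈ -576.67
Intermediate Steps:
D(G) = 1/(2*G)
(515 + (B(23) + D(17)))*(-281/307) = (515 + (5*23 + (½)/17))*(-281/307) = (515 + (115 + (½)*(1/17)))*(-281*1/307) = (515 + (115 + 1/34))*(-281/307) = (515 + 3911/34)*(-281/307) = (21421/34)*(-281/307) = -6019301/10438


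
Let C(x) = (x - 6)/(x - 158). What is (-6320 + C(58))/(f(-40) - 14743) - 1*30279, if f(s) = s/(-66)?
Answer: -368262366096/12162475 ≈ -30279.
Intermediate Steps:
C(x) = (-6 + x)/(-158 + x)
f(s) = -s/66 (f(s) = s*(-1/66) = -s/66)
(-6320 + C(58))/(f(-40) - 14743) - 1*30279 = (-6320 + (-6 + 58)/(-158 + 58))/(-1/66*(-40) - 14743) - 1*30279 = (-6320 + 52/(-100))/(20/33 - 14743) - 30279 = (-6320 - 1/100*52)/(-486499/33) - 30279 = (-6320 - 13/25)*(-33/486499) - 30279 = -158013/25*(-33/486499) - 30279 = 5214429/12162475 - 30279 = -368262366096/12162475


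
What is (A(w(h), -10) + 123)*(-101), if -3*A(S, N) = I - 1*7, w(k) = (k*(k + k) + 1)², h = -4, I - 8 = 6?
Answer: -36562/3 ≈ -12187.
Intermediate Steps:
I = 14 (I = 8 + 6 = 14)
w(k) = (1 + 2*k²)² (w(k) = (k*(2*k) + 1)² = (2*k² + 1)² = (1 + 2*k²)²)
A(S, N) = -7/3 (A(S, N) = -(14 - 1*7)/3 = -(14 - 7)/3 = -⅓*7 = -7/3)
(A(w(h), -10) + 123)*(-101) = (-7/3 + 123)*(-101) = (362/3)*(-101) = -36562/3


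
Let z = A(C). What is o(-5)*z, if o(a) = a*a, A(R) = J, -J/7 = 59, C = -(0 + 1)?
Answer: -10325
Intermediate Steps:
C = -1 (C = -1*1 = -1)
J = -413 (J = -7*59 = -413)
A(R) = -413
o(a) = a**2
z = -413
o(-5)*z = (-5)**2*(-413) = 25*(-413) = -10325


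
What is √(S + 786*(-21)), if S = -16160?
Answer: I*√32666 ≈ 180.74*I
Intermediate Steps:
√(S + 786*(-21)) = √(-16160 + 786*(-21)) = √(-16160 - 16506) = √(-32666) = I*√32666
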